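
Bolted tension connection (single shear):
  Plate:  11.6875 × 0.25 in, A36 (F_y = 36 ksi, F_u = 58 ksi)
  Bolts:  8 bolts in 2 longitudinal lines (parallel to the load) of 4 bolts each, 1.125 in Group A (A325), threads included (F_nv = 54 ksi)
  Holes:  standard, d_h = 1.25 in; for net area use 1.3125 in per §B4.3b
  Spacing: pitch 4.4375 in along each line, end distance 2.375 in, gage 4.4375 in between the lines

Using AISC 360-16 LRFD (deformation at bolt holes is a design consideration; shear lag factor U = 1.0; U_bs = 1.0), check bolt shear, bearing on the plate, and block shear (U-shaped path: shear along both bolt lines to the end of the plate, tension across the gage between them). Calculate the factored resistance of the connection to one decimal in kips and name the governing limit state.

161.1 kips (block shear governs)

Bolt shear: A_b = π(1.125)²/4 = 0.99402 in². φR_n = 0.75 × 54 × 0.99402 × 8 × 1 = 322.1 kips.
Bearing (0.25 in plate, F_u = 58 ksi): end bolts L_c = 2.375 − 1.25/2 = 1.75, R_n = min(1.2×1.75×0.25×58, 2.4×1.125×0.25×58) = 30.45 kips/bolt; interior L_c = 4.4375 − 1.25 = 3.1875, R_n = 39.15 kips/bolt. φR_n = 0.75 × (2×30.45 + 6×39.15) = 221.9 kips.
Block shear: shear path 2×[2.375+3×4.4375] = 2×15.6875 in, A_gv = 7.8438, A_nv = 2×(15.6875 − 3.5×1.3125)×0.25 = 5.5469 in²; tension across gage: (4.4375 − 1×1.3125)×0.25 = 0.78125 in². R_n = min(0.6×58×5.5469, 0.6×36×7.8438) + 1.0×58×0.78125 = min(193.03, 169.43) + 45.313 = 214.74 kips. φR_n = 0.75 × 214.74 = 161.1 kips.
Governing: min(322.1, 221.9, 161.1) = 161.1 kips → block shear.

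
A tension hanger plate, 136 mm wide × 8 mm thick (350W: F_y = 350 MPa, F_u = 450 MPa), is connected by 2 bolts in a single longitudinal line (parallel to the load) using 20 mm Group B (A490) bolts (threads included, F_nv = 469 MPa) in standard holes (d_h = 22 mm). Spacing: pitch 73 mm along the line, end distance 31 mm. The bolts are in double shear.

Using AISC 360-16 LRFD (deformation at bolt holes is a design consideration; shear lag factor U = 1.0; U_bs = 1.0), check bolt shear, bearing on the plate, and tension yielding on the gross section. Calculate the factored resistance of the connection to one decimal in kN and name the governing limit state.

Bolt shear: A_b = π(20)²/4 = 314.16 mm². φR_n = 0.75 × 469 × 314.16 × 2 × 2 = 442.0 kN.
Bearing (8 mm plate, F_u = 450 MPa): end bolts L_c = 31 − 22/2 = 20, R_n = min(1.2×20×8×450, 2.4×20×8×450) = 86.4 kN/bolt; interior L_c = 73 − 22 = 51, R_n = 172.8 kN/bolt. φR_n = 0.75 × (1×86.4 + 1×172.8) = 194.4 kN.
Tension yield (gross): A_g = 136×8 = 1088 mm². φR_n = 0.90 × 350 × 1088 = 342.7 kN.
Governing: min(442.0, 194.4, 342.7) = 194.4 kN → bearing.

194.4 kN (bearing governs)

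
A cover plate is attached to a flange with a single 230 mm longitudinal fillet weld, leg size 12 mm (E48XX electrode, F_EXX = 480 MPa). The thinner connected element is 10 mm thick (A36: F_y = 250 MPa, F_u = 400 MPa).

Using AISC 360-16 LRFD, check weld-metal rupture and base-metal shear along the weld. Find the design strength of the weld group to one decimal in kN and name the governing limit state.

345.0 kN (base-metal shear governs)

Weld metal: throat = 0.707×12 = 8.484 mm, L = 230 mm. φR_n = 0.75 × 0.6 × 480 × 8.484 × 230 = 421.5 kN.
Base metal shear (10 mm plate): yield φR_n = 1.0×0.6×250×10×230 = 345.0 kN; rupture φR_n = 0.75×0.6×400×10×230 = 414.0 kN; take 345.0 kN (yield).
Governing: min(421.5, 345.0) = 345.0 kN → base-metal shear.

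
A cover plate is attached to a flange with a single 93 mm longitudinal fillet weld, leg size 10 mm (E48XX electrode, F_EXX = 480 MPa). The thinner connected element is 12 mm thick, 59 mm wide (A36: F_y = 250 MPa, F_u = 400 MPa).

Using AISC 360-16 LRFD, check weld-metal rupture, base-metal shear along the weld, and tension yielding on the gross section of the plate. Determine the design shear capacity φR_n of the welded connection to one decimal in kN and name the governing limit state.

142.0 kN (weld metal governs)

Weld metal: throat = 0.707×10 = 7.07 mm, L = 93 mm. φR_n = 0.75 × 0.6 × 480 × 7.07 × 93 = 142.0 kN.
Base metal shear (12 mm plate): yield φR_n = 1.0×0.6×250×12×93 = 167.4 kN; rupture φR_n = 0.75×0.6×400×12×93 = 200.9 kN; take 167.4 kN (yield).
Tension yield (gross): A_g = 59×12 = 708 mm². φR_n = 0.90 × 250 × 708 = 159.3 kN.
Governing: min(142.0, 167.4, 159.3) = 142.0 kN → weld metal.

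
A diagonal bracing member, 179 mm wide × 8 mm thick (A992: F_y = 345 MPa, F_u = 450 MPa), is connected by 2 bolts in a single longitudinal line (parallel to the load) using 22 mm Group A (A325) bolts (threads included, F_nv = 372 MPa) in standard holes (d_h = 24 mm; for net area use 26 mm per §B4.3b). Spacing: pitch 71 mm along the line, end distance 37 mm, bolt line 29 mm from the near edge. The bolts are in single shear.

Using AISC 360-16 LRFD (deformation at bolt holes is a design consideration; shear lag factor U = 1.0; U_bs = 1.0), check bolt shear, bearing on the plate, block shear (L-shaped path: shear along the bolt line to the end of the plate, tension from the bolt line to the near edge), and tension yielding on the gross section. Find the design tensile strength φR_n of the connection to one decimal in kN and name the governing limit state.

155.0 kN (block shear governs)

Bolt shear: A_b = π(22)²/4 = 380.13 mm². φR_n = 0.75 × 372 × 380.13 × 2 × 1 = 212.1 kN.
Bearing (8 mm plate, F_u = 450 MPa): end bolts L_c = 37 − 24/2 = 25, R_n = min(1.2×25×8×450, 2.4×22×8×450) = 108 kN/bolt; interior L_c = 71 − 24 = 47, R_n = 190.08 kN/bolt. φR_n = 0.75 × (1×108 + 1×190.08) = 223.6 kN.
Block shear: shear path 1×[37+1×71] = 1×108 mm, A_gv = 864, A_nv = 1×(108 − 1.5×26)×8 = 552 mm²; tension to near edge: (29 − 0.5×26)×8 = 128 mm². R_n = min(0.6×450×552, 0.6×345×864) + 1.0×450×128 = min(149.04, 178.85) + 57.6 = 206.64 kN. φR_n = 0.75 × 206.64 = 155.0 kN.
Tension yield (gross): A_g = 179×8 = 1432 mm². φR_n = 0.90 × 345 × 1432 = 444.6 kN.
Governing: min(212.1, 223.6, 155.0, 444.6) = 155.0 kN → block shear.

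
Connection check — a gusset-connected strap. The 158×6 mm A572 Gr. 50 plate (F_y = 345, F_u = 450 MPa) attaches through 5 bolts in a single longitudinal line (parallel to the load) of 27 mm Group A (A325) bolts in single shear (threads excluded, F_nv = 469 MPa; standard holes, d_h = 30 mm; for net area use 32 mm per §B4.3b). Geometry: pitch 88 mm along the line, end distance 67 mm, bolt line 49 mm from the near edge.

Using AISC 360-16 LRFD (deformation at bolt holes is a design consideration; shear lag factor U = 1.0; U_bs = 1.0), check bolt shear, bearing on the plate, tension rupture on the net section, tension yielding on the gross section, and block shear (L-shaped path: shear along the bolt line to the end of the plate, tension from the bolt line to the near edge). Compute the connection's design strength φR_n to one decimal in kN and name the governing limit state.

255.2 kN (net-section rupture governs)

Bolt shear: A_b = π(27)²/4 = 572.56 mm². φR_n = 0.75 × 469 × 572.56 × 5 × 1 = 1007.0 kN.
Bearing (6 mm plate, F_u = 450 MPa): end bolts L_c = 67 − 30/2 = 52, R_n = min(1.2×52×6×450, 2.4×27×6×450) = 168.48 kN/bolt; interior L_c = 88 − 30 = 58, R_n = 174.96 kN/bolt. φR_n = 0.75 × (1×168.48 + 4×174.96) = 651.2 kN.
Tension rupture (net): A_n = (158 − 1×32)×6 = 756 mm² (U = 1.0, A_e = A_n). φR_n = 0.75 × 450 × 756 = 255.2 kN.
Tension yield (gross): A_g = 158×6 = 948 mm². φR_n = 0.90 × 345 × 948 = 294.4 kN.
Block shear: shear path 1×[67+4×88] = 1×419 mm, A_gv = 2514, A_nv = 1×(419 − 4.5×32)×6 = 1650 mm²; tension to near edge: (49 − 0.5×32)×6 = 198 mm². R_n = min(0.6×450×1650, 0.6×345×2514) + 1.0×450×198 = min(445.5, 520.4) + 89.1 = 534.6 kN. φR_n = 0.75 × 534.6 = 401.0 kN.
Governing: min(1007.0, 651.2, 255.2, 294.4, 401.0) = 255.2 kN → net-section rupture.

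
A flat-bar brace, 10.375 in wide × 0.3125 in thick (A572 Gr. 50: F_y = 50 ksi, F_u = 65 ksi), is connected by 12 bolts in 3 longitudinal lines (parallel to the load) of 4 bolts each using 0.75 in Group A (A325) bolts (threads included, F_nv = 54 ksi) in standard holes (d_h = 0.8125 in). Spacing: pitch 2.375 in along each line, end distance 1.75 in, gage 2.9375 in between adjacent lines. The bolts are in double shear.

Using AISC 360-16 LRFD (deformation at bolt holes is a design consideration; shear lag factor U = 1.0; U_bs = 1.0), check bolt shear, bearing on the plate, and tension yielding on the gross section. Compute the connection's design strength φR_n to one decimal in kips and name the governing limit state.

145.9 kips (gross-section yield governs)

Bolt shear: A_b = π(0.75)²/4 = 0.44179 in². φR_n = 0.75 × 54 × 0.44179 × 12 × 2 = 429.4 kips.
Bearing (0.3125 in plate, F_u = 65 ksi): end bolts L_c = 1.75 − 0.8125/2 = 1.34375, R_n = min(1.2×1.34375×0.3125×65, 2.4×0.75×0.3125×65) = 32.754 kips/bolt; interior L_c = 2.375 − 0.8125 = 1.5625, R_n = 36.563 kips/bolt. φR_n = 0.75 × (3×32.754 + 9×36.563) = 320.5 kips.
Tension yield (gross): A_g = 10.375×0.3125 = 3.2422 in². φR_n = 0.90 × 50 × 3.2422 = 145.9 kips.
Governing: min(429.4, 320.5, 145.9) = 145.9 kips → gross-section yield.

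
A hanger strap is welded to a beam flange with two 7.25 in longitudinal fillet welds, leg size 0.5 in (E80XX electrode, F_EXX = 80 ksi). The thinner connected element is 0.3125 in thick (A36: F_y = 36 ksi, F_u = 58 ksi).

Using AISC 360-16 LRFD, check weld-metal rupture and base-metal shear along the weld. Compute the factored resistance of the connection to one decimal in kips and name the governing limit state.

Weld metal: throat = 0.707×0.5 = 0.3535 in, L = 2×7.25 = 14.5 in. φR_n = 0.75 × 0.6 × 80 × 0.3535 × 14.5 = 184.5 kips.
Base metal shear (0.3125 in plate): yield φR_n = 1.0×0.6×36×0.3125×14.5 = 97.9 kips; rupture φR_n = 0.75×0.6×58×0.3125×14.5 = 118.3 kips; take 97.9 kips (yield).
Governing: min(184.5, 97.9) = 97.9 kips → base-metal shear.

97.9 kips (base-metal shear governs)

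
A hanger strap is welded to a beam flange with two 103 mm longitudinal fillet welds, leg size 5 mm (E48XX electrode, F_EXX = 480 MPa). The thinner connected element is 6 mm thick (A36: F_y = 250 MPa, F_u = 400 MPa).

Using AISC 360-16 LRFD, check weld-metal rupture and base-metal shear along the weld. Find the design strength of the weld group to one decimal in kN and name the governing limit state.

157.3 kN (weld metal governs)

Weld metal: throat = 0.707×5 = 3.535 mm, L = 2×103 = 206 mm. φR_n = 0.75 × 0.6 × 480 × 3.535 × 206 = 157.3 kN.
Base metal shear (6 mm plate): yield φR_n = 1.0×0.6×250×6×206 = 185.4 kN; rupture φR_n = 0.75×0.6×400×6×206 = 222.5 kN; take 185.4 kN (yield).
Governing: min(157.3, 185.4) = 157.3 kN → weld metal.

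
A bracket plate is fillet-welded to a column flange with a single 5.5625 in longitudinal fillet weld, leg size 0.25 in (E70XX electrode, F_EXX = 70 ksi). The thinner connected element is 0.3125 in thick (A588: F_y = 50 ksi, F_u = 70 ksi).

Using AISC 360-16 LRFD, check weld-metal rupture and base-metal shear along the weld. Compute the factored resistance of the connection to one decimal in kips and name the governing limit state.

Weld metal: throat = 0.707×0.25 = 0.17675 in, L = 5.5625 in. φR_n = 0.75 × 0.6 × 70 × 0.17675 × 5.5625 = 31.0 kips.
Base metal shear (0.3125 in plate): yield φR_n = 1.0×0.6×50×0.3125×5.5625 = 52.1 kips; rupture φR_n = 0.75×0.6×70×0.3125×5.5625 = 54.8 kips; take 52.1 kips (yield).
Governing: min(31.0, 52.1) = 31.0 kips → weld metal.

31.0 kips (weld metal governs)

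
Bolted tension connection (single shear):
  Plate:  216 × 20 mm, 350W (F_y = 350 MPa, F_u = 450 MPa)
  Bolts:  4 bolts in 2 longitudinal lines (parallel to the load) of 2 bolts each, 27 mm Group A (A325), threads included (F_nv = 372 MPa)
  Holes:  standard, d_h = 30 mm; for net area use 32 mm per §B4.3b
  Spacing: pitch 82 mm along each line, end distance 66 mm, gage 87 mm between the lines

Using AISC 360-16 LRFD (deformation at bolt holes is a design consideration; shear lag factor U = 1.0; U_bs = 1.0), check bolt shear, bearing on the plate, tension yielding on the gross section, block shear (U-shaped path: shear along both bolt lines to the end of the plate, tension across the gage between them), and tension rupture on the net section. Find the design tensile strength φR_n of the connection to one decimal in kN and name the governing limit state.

639.0 kN (bolt shear governs)

Bolt shear: A_b = π(27)²/4 = 572.56 mm². φR_n = 0.75 × 372 × 572.56 × 4 × 1 = 639.0 kN.
Bearing (20 mm plate, F_u = 450 MPa): end bolts L_c = 66 − 30/2 = 51, R_n = min(1.2×51×20×450, 2.4×27×20×450) = 550.8 kN/bolt; interior L_c = 82 − 30 = 52, R_n = 561.6 kN/bolt. φR_n = 0.75 × (2×550.8 + 2×561.6) = 1668.6 kN.
Tension yield (gross): A_g = 216×20 = 4320 mm². φR_n = 0.90 × 350 × 4320 = 1360.8 kN.
Block shear: shear path 2×[66+1×82] = 2×148 mm, A_gv = 5920, A_nv = 2×(148 − 1.5×32)×20 = 4000 mm²; tension across gage: (87 − 1×32)×20 = 1100 mm². R_n = min(0.6×450×4000, 0.6×350×5920) + 1.0×450×1100 = min(1080, 1243.2) + 495 = 1575 kN. φR_n = 0.75 × 1575 = 1181.3 kN.
Tension rupture (net): A_n = (216 − 2×32)×20 = 3040 mm² (U = 1.0, A_e = A_n). φR_n = 0.75 × 450 × 3040 = 1026.0 kN.
Governing: min(639.0, 1668.6, 1360.8, 1181.3, 1026.0) = 639.0 kN → bolt shear.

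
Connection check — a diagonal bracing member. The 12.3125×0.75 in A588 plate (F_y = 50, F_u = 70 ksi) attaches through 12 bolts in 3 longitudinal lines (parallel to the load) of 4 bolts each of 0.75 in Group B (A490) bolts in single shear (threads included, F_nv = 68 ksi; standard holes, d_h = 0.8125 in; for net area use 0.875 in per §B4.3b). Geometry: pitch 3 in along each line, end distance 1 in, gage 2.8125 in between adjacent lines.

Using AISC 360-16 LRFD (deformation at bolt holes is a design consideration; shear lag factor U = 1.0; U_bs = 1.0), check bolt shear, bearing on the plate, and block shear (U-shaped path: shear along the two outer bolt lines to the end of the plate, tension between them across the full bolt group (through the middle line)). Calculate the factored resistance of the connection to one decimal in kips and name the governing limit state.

Bolt shear: A_b = π(0.75)²/4 = 0.44179 in². φR_n = 0.75 × 68 × 0.44179 × 12 × 1 = 270.4 kips.
Bearing (0.75 in plate, F_u = 70 ksi): end bolts L_c = 1 − 0.8125/2 = 0.59375, R_n = min(1.2×0.59375×0.75×70, 2.4×0.75×0.75×70) = 37.406 kips/bolt; interior L_c = 3 − 0.8125 = 2.1875, R_n = 94.5 kips/bolt. φR_n = 0.75 × (3×37.406 + 9×94.5) = 722.0 kips.
Block shear: shear path 2×[1+3×3] = 2×10 in, A_gv = 15, A_nv = 2×(10 − 3.5×0.875)×0.75 = 10.406 in²; tension across gage: (5.625 − 2×0.875)×0.75 = 2.9063 in². R_n = min(0.6×70×10.406, 0.6×50×15) + 1.0×70×2.9063 = min(437.05, 450) + 203.44 = 640.49 kips. φR_n = 0.75 × 640.49 = 480.4 kips.
Governing: min(270.4, 722.0, 480.4) = 270.4 kips → bolt shear.

270.4 kips (bolt shear governs)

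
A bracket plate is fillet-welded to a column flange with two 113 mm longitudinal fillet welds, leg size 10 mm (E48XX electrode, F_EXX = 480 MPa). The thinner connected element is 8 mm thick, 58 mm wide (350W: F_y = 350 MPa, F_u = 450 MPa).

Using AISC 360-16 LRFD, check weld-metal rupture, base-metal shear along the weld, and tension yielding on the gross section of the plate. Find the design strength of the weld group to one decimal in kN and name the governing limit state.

146.2 kN (gross-section yield governs)

Weld metal: throat = 0.707×10 = 7.07 mm, L = 2×113 = 226 mm. φR_n = 0.75 × 0.6 × 480 × 7.07 × 226 = 345.1 kN.
Base metal shear (8 mm plate): yield φR_n = 1.0×0.6×350×8×226 = 379.7 kN; rupture φR_n = 0.75×0.6×450×8×226 = 366.1 kN; take 366.1 kN (rupture).
Tension yield (gross): A_g = 58×8 = 464 mm². φR_n = 0.90 × 350 × 464 = 146.2 kN.
Governing: min(345.1, 366.1, 146.2) = 146.2 kN → gross-section yield.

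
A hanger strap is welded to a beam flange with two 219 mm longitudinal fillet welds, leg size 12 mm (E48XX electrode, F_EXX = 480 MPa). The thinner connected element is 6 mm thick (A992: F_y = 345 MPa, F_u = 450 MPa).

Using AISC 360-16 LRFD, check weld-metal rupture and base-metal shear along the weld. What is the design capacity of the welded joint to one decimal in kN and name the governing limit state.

Weld metal: throat = 0.707×12 = 8.484 mm, L = 2×219 = 438 mm. φR_n = 0.75 × 0.6 × 480 × 8.484 × 438 = 802.7 kN.
Base metal shear (6 mm plate): yield φR_n = 1.0×0.6×345×6×438 = 544.0 kN; rupture φR_n = 0.75×0.6×450×6×438 = 532.2 kN; take 532.2 kN (rupture).
Governing: min(802.7, 532.2) = 532.2 kN → base-metal shear.

532.2 kN (base-metal shear governs)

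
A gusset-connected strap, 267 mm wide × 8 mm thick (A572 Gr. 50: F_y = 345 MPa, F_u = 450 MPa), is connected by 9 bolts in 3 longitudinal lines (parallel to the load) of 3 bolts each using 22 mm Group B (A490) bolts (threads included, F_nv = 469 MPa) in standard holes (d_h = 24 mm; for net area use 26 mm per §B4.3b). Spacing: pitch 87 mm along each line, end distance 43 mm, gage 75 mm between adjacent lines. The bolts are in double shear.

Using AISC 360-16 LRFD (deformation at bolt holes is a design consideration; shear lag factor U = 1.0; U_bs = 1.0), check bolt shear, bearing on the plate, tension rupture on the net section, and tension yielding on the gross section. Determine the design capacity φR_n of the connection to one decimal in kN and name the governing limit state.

510.3 kN (net-section rupture governs)

Bolt shear: A_b = π(22)²/4 = 380.13 mm². φR_n = 0.75 × 469 × 380.13 × 9 × 2 = 2406.8 kN.
Bearing (8 mm plate, F_u = 450 MPa): end bolts L_c = 43 − 24/2 = 31, R_n = min(1.2×31×8×450, 2.4×22×8×450) = 133.92 kN/bolt; interior L_c = 87 − 24 = 63, R_n = 190.08 kN/bolt. φR_n = 0.75 × (3×133.92 + 6×190.08) = 1156.7 kN.
Tension rupture (net): A_n = (267 − 3×26)×8 = 1512 mm² (U = 1.0, A_e = A_n). φR_n = 0.75 × 450 × 1512 = 510.3 kN.
Tension yield (gross): A_g = 267×8 = 2136 mm². φR_n = 0.90 × 345 × 2136 = 663.2 kN.
Governing: min(2406.8, 1156.7, 510.3, 663.2) = 510.3 kN → net-section rupture.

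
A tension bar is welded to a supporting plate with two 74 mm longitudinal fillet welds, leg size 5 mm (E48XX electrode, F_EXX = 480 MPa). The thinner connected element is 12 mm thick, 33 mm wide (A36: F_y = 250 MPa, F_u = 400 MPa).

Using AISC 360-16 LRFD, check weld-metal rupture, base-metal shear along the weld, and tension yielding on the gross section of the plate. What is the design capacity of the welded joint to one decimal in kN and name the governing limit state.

Weld metal: throat = 0.707×5 = 3.535 mm, L = 2×74 = 148 mm. φR_n = 0.75 × 0.6 × 480 × 3.535 × 148 = 113.0 kN.
Base metal shear (12 mm plate): yield φR_n = 1.0×0.6×250×12×148 = 266.4 kN; rupture φR_n = 0.75×0.6×400×12×148 = 319.7 kN; take 266.4 kN (yield).
Tension yield (gross): A_g = 33×12 = 396 mm². φR_n = 0.90 × 250 × 396 = 89.1 kN.
Governing: min(113.0, 266.4, 89.1) = 89.1 kN → gross-section yield.

89.1 kN (gross-section yield governs)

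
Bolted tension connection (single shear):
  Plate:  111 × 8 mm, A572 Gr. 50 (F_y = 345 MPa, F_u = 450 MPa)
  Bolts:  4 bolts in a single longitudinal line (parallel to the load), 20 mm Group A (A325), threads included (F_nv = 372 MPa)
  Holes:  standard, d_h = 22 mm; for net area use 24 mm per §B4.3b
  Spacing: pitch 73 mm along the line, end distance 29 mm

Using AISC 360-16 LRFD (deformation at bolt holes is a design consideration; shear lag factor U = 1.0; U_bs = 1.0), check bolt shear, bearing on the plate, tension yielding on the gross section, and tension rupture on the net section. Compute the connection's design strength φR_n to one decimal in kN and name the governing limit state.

Bolt shear: A_b = π(20)²/4 = 314.16 mm². φR_n = 0.75 × 372 × 314.16 × 4 × 1 = 350.6 kN.
Bearing (8 mm plate, F_u = 450 MPa): end bolts L_c = 29 − 22/2 = 18, R_n = min(1.2×18×8×450, 2.4×20×8×450) = 77.76 kN/bolt; interior L_c = 73 − 22 = 51, R_n = 172.8 kN/bolt. φR_n = 0.75 × (1×77.76 + 3×172.8) = 447.1 kN.
Tension yield (gross): A_g = 111×8 = 888 mm². φR_n = 0.90 × 345 × 888 = 275.7 kN.
Tension rupture (net): A_n = (111 − 1×24)×8 = 696 mm² (U = 1.0, A_e = A_n). φR_n = 0.75 × 450 × 696 = 234.9 kN.
Governing: min(350.6, 447.1, 275.7, 234.9) = 234.9 kN → net-section rupture.

234.9 kN (net-section rupture governs)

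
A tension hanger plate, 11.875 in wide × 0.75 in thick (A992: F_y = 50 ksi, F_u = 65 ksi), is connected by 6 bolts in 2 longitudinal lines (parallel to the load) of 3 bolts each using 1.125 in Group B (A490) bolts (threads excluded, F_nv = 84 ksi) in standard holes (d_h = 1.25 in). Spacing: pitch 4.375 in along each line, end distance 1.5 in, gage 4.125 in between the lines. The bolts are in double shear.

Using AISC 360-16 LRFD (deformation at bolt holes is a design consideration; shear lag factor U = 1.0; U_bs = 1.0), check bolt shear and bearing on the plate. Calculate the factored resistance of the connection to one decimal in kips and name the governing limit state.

Bolt shear: A_b = π(1.125)²/4 = 0.99402 in². φR_n = 0.75 × 84 × 0.99402 × 6 × 2 = 751.5 kips.
Bearing (0.75 in plate, F_u = 65 ksi): end bolts L_c = 1.5 − 1.25/2 = 0.875, R_n = min(1.2×0.875×0.75×65, 2.4×1.125×0.75×65) = 51.188 kips/bolt; interior L_c = 4.375 − 1.25 = 3.125, R_n = 131.63 kips/bolt. φR_n = 0.75 × (2×51.188 + 4×131.63) = 471.7 kips.
Governing: min(751.5, 471.7) = 471.7 kips → bearing.

471.7 kips (bearing governs)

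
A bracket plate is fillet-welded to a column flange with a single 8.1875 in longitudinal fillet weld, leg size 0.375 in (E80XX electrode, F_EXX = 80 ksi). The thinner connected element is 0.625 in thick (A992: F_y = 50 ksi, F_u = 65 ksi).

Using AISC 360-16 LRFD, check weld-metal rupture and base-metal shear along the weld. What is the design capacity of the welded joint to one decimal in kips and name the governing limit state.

Weld metal: throat = 0.707×0.375 = 0.26513 in, L = 8.1875 in. φR_n = 0.75 × 0.6 × 80 × 0.26513 × 8.1875 = 78.1 kips.
Base metal shear (0.625 in plate): yield φR_n = 1.0×0.6×50×0.625×8.1875 = 153.5 kips; rupture φR_n = 0.75×0.6×65×0.625×8.1875 = 149.7 kips; take 149.7 kips (rupture).
Governing: min(78.1, 149.7) = 78.1 kips → weld metal.

78.1 kips (weld metal governs)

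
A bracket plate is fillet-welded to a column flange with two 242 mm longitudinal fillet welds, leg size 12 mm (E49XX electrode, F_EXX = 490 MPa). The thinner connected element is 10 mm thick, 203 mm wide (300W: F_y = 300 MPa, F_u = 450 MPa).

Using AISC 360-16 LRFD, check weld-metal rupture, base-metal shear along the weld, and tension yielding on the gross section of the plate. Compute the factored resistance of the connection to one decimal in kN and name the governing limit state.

Weld metal: throat = 0.707×12 = 8.484 mm, L = 2×242 = 484 mm. φR_n = 0.75 × 0.6 × 490 × 8.484 × 484 = 905.4 kN.
Base metal shear (10 mm plate): yield φR_n = 1.0×0.6×300×10×484 = 871.2 kN; rupture φR_n = 0.75×0.6×450×10×484 = 980.1 kN; take 871.2 kN (yield).
Tension yield (gross): A_g = 203×10 = 2030 mm². φR_n = 0.90 × 300 × 2030 = 548.1 kN.
Governing: min(905.4, 871.2, 548.1) = 548.1 kN → gross-section yield.

548.1 kN (gross-section yield governs)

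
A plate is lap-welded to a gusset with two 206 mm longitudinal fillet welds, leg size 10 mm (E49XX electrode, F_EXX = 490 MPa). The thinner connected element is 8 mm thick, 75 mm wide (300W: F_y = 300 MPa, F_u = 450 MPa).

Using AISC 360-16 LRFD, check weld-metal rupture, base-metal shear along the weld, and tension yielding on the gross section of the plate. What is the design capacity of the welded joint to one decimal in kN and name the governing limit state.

162.0 kN (gross-section yield governs)

Weld metal: throat = 0.707×10 = 7.07 mm, L = 2×206 = 412 mm. φR_n = 0.75 × 0.6 × 490 × 7.07 × 412 = 642.3 kN.
Base metal shear (8 mm plate): yield φR_n = 1.0×0.6×300×8×412 = 593.3 kN; rupture φR_n = 0.75×0.6×450×8×412 = 667.4 kN; take 593.3 kN (yield).
Tension yield (gross): A_g = 75×8 = 600 mm². φR_n = 0.90 × 300 × 600 = 162.0 kN.
Governing: min(642.3, 593.3, 162.0) = 162.0 kN → gross-section yield.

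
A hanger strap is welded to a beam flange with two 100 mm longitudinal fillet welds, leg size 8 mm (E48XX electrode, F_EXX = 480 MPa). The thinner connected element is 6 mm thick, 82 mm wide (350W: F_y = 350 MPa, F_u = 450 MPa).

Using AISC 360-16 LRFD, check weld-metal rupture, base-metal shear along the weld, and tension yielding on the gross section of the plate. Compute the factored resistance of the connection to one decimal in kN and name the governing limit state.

155.0 kN (gross-section yield governs)

Weld metal: throat = 0.707×8 = 5.656 mm, L = 2×100 = 200 mm. φR_n = 0.75 × 0.6 × 480 × 5.656 × 200 = 244.3 kN.
Base metal shear (6 mm plate): yield φR_n = 1.0×0.6×350×6×200 = 252.0 kN; rupture φR_n = 0.75×0.6×450×6×200 = 243.0 kN; take 243.0 kN (rupture).
Tension yield (gross): A_g = 82×6 = 492 mm². φR_n = 0.90 × 350 × 492 = 155.0 kN.
Governing: min(244.3, 243.0, 155.0) = 155.0 kN → gross-section yield.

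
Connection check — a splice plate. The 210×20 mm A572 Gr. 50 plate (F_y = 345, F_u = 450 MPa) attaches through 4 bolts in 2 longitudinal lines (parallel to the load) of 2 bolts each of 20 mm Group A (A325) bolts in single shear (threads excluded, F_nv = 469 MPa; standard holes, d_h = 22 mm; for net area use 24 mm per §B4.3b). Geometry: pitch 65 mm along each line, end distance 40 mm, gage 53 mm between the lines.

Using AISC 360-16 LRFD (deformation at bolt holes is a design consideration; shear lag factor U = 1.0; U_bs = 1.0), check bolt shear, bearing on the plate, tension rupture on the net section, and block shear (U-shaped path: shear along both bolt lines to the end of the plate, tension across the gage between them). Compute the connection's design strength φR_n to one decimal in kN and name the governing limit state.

442.0 kN (bolt shear governs)

Bolt shear: A_b = π(20)²/4 = 314.16 mm². φR_n = 0.75 × 469 × 314.16 × 4 × 1 = 442.0 kN.
Bearing (20 mm plate, F_u = 450 MPa): end bolts L_c = 40 − 22/2 = 29, R_n = min(1.2×29×20×450, 2.4×20×20×450) = 313.2 kN/bolt; interior L_c = 65 − 22 = 43, R_n = 432 kN/bolt. φR_n = 0.75 × (2×313.2 + 2×432) = 1117.8 kN.
Tension rupture (net): A_n = (210 − 2×24)×20 = 3240 mm² (U = 1.0, A_e = A_n). φR_n = 0.75 × 450 × 3240 = 1093.5 kN.
Block shear: shear path 2×[40+1×65] = 2×105 mm, A_gv = 4200, A_nv = 2×(105 − 1.5×24)×20 = 2760 mm²; tension across gage: (53 − 1×24)×20 = 580 mm². R_n = min(0.6×450×2760, 0.6×345×4200) + 1.0×450×580 = min(745.2, 869.4) + 261 = 1006.2 kN. φR_n = 0.75 × 1006.2 = 754.7 kN.
Governing: min(442.0, 1117.8, 1093.5, 754.7) = 442.0 kN → bolt shear.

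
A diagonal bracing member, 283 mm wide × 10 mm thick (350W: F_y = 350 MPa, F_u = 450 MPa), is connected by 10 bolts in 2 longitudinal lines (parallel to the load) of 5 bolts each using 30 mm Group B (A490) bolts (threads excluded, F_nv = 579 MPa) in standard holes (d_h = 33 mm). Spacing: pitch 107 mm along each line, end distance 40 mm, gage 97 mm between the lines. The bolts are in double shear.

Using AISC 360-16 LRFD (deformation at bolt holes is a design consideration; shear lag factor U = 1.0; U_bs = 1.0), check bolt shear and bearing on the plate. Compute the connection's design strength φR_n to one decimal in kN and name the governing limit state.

2134.4 kN (bearing governs)

Bolt shear: A_b = π(30)²/4 = 706.86 mm². φR_n = 0.75 × 579 × 706.86 × 10 × 2 = 6139.1 kN.
Bearing (10 mm plate, F_u = 450 MPa): end bolts L_c = 40 − 33/2 = 23.5, R_n = min(1.2×23.5×10×450, 2.4×30×10×450) = 126.9 kN/bolt; interior L_c = 107 − 33 = 74, R_n = 324 kN/bolt. φR_n = 0.75 × (2×126.9 + 8×324) = 2134.4 kN.
Governing: min(6139.1, 2134.4) = 2134.4 kN → bearing.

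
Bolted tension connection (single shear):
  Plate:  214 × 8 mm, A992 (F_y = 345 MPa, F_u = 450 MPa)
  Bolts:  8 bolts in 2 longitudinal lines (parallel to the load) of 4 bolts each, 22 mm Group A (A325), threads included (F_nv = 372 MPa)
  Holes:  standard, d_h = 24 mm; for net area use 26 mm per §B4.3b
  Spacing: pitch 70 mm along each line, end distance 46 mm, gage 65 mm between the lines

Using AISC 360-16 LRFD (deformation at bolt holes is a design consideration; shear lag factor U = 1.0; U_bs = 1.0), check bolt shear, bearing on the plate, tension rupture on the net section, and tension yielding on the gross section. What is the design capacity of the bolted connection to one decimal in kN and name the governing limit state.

Bolt shear: A_b = π(22)²/4 = 380.13 mm². φR_n = 0.75 × 372 × 380.13 × 8 × 1 = 848.5 kN.
Bearing (8 mm plate, F_u = 450 MPa): end bolts L_c = 46 − 24/2 = 34, R_n = min(1.2×34×8×450, 2.4×22×8×450) = 146.88 kN/bolt; interior L_c = 70 − 24 = 46, R_n = 190.08 kN/bolt. φR_n = 0.75 × (2×146.88 + 6×190.08) = 1075.7 kN.
Tension rupture (net): A_n = (214 − 2×26)×8 = 1296 mm² (U = 1.0, A_e = A_n). φR_n = 0.75 × 450 × 1296 = 437.4 kN.
Tension yield (gross): A_g = 214×8 = 1712 mm². φR_n = 0.90 × 345 × 1712 = 531.6 kN.
Governing: min(848.5, 1075.7, 437.4, 531.6) = 437.4 kN → net-section rupture.

437.4 kN (net-section rupture governs)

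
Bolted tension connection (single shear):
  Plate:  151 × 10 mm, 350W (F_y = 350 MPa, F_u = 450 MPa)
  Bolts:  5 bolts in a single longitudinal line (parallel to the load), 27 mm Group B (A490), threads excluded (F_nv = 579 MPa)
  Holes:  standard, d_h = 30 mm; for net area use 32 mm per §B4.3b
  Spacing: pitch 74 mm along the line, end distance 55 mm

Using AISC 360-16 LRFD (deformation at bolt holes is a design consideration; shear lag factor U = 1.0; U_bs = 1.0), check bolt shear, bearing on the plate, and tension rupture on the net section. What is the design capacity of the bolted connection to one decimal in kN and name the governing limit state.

Bolt shear: A_b = π(27)²/4 = 572.56 mm². φR_n = 0.75 × 579 × 572.56 × 5 × 1 = 1243.2 kN.
Bearing (10 mm plate, F_u = 450 MPa): end bolts L_c = 55 − 30/2 = 40, R_n = min(1.2×40×10×450, 2.4×27×10×450) = 216 kN/bolt; interior L_c = 74 − 30 = 44, R_n = 237.6 kN/bolt. φR_n = 0.75 × (1×216 + 4×237.6) = 874.8 kN.
Tension rupture (net): A_n = (151 − 1×32)×10 = 1190 mm² (U = 1.0, A_e = A_n). φR_n = 0.75 × 450 × 1190 = 401.6 kN.
Governing: min(1243.2, 874.8, 401.6) = 401.6 kN → net-section rupture.

401.6 kN (net-section rupture governs)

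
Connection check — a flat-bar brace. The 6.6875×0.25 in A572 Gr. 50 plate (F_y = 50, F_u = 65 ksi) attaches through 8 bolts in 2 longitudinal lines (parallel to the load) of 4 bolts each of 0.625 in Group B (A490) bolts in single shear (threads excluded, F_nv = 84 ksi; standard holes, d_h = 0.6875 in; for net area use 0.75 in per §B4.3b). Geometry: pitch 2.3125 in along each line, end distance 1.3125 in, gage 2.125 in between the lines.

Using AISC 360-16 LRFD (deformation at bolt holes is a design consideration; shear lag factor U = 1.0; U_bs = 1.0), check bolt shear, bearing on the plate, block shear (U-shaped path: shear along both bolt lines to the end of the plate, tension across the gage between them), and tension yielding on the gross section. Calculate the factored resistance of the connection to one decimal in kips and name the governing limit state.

Bolt shear: A_b = π(0.625)²/4 = 0.3068 in². φR_n = 0.75 × 84 × 0.3068 × 8 × 1 = 154.6 kips.
Bearing (0.25 in plate, F_u = 65 ksi): end bolts L_c = 1.3125 − 0.6875/2 = 0.96875, R_n = min(1.2×0.96875×0.25×65, 2.4×0.625×0.25×65) = 18.891 kips/bolt; interior L_c = 2.3125 − 0.6875 = 1.625, R_n = 24.375 kips/bolt. φR_n = 0.75 × (2×18.891 + 6×24.375) = 138.0 kips.
Block shear: shear path 2×[1.3125+3×2.3125] = 2×8.25 in, A_gv = 4.125, A_nv = 2×(8.25 − 3.5×0.75)×0.25 = 2.8125 in²; tension across gage: (2.125 − 1×0.75)×0.25 = 0.34375 in². R_n = min(0.6×65×2.8125, 0.6×50×4.125) + 1.0×65×0.34375 = min(109.69, 123.75) + 22.344 = 132.03 kips. φR_n = 0.75 × 132.03 = 99.0 kips.
Tension yield (gross): A_g = 6.6875×0.25 = 1.6719 in². φR_n = 0.90 × 50 × 1.6719 = 75.2 kips.
Governing: min(154.6, 138.0, 99.0, 75.2) = 75.2 kips → gross-section yield.

75.2 kips (gross-section yield governs)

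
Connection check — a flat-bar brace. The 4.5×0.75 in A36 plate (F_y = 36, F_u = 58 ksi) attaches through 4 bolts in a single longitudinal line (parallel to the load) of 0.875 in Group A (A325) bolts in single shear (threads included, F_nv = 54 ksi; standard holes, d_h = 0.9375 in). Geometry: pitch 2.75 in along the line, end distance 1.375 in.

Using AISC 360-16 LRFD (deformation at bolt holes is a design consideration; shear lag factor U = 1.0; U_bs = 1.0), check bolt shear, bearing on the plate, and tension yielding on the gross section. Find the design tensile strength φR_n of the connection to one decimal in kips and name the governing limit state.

Bolt shear: A_b = π(0.875)²/4 = 0.60132 in². φR_n = 0.75 × 54 × 0.60132 × 4 × 1 = 97.4 kips.
Bearing (0.75 in plate, F_u = 58 ksi): end bolts L_c = 1.375 − 0.9375/2 = 0.90625, R_n = min(1.2×0.90625×0.75×58, 2.4×0.875×0.75×58) = 47.306 kips/bolt; interior L_c = 2.75 − 0.9375 = 1.8125, R_n = 91.35 kips/bolt. φR_n = 0.75 × (1×47.306 + 3×91.35) = 241.0 kips.
Tension yield (gross): A_g = 4.5×0.75 = 3.375 in². φR_n = 0.90 × 36 × 3.375 = 109.4 kips.
Governing: min(97.4, 241.0, 109.4) = 97.4 kips → bolt shear.

97.4 kips (bolt shear governs)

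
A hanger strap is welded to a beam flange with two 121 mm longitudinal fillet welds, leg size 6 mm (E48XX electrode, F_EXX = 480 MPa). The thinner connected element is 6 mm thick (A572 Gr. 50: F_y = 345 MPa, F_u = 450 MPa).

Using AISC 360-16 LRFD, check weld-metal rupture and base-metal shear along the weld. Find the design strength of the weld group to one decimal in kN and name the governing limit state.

221.7 kN (weld metal governs)

Weld metal: throat = 0.707×6 = 4.242 mm, L = 2×121 = 242 mm. φR_n = 0.75 × 0.6 × 480 × 4.242 × 242 = 221.7 kN.
Base metal shear (6 mm plate): yield φR_n = 1.0×0.6×345×6×242 = 300.6 kN; rupture φR_n = 0.75×0.6×450×6×242 = 294.0 kN; take 294.0 kN (rupture).
Governing: min(221.7, 294.0) = 221.7 kN → weld metal.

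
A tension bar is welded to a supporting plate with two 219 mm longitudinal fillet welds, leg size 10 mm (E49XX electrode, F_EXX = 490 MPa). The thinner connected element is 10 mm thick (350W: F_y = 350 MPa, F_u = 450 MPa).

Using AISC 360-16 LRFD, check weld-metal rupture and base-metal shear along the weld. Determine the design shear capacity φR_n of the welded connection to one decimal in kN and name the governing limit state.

682.8 kN (weld metal governs)

Weld metal: throat = 0.707×10 = 7.07 mm, L = 2×219 = 438 mm. φR_n = 0.75 × 0.6 × 490 × 7.07 × 438 = 682.8 kN.
Base metal shear (10 mm plate): yield φR_n = 1.0×0.6×350×10×438 = 919.8 kN; rupture φR_n = 0.75×0.6×450×10×438 = 887.0 kN; take 887.0 kN (rupture).
Governing: min(682.8, 887.0) = 682.8 kN → weld metal.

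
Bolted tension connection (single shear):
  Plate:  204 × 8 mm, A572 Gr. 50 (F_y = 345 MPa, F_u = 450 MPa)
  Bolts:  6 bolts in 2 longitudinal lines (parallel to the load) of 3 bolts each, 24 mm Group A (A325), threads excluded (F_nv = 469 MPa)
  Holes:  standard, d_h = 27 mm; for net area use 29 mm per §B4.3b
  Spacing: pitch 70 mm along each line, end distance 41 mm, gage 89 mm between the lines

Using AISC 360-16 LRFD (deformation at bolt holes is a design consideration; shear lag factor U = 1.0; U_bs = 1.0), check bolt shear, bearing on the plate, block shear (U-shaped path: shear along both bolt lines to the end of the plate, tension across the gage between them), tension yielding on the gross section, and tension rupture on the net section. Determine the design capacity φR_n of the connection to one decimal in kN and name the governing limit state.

Bolt shear: A_b = π(24)²/4 = 452.39 mm². φR_n = 0.75 × 469 × 452.39 × 6 × 1 = 954.8 kN.
Bearing (8 mm plate, F_u = 450 MPa): end bolts L_c = 41 − 27/2 = 27.5, R_n = min(1.2×27.5×8×450, 2.4×24×8×450) = 118.8 kN/bolt; interior L_c = 70 − 27 = 43, R_n = 185.76 kN/bolt. φR_n = 0.75 × (2×118.8 + 4×185.76) = 735.5 kN.
Block shear: shear path 2×[41+2×70] = 2×181 mm, A_gv = 2896, A_nv = 2×(181 − 2.5×29)×8 = 1736 mm²; tension across gage: (89 − 1×29)×8 = 480 mm². R_n = min(0.6×450×1736, 0.6×345×2896) + 1.0×450×480 = min(468.72, 599.47) + 216 = 684.72 kN. φR_n = 0.75 × 684.72 = 513.5 kN.
Tension yield (gross): A_g = 204×8 = 1632 mm². φR_n = 0.90 × 345 × 1632 = 506.7 kN.
Tension rupture (net): A_n = (204 − 2×29)×8 = 1168 mm² (U = 1.0, A_e = A_n). φR_n = 0.75 × 450 × 1168 = 394.2 kN.
Governing: min(954.8, 735.5, 513.5, 506.7, 394.2) = 394.2 kN → net-section rupture.

394.2 kN (net-section rupture governs)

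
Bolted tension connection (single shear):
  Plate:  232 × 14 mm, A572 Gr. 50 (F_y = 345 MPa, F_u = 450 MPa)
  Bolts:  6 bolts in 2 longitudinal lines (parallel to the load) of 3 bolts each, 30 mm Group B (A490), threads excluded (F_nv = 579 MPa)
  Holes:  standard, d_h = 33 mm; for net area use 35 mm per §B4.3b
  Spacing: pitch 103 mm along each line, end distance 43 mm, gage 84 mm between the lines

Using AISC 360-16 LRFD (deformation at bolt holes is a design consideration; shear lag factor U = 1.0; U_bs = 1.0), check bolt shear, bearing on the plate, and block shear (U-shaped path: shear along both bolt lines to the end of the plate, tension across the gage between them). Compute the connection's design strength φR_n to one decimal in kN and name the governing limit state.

1147.2 kN (block shear governs)

Bolt shear: A_b = π(30)²/4 = 706.86 mm². φR_n = 0.75 × 579 × 706.86 × 6 × 1 = 1841.7 kN.
Bearing (14 mm plate, F_u = 450 MPa): end bolts L_c = 43 − 33/2 = 26.5, R_n = min(1.2×26.5×14×450, 2.4×30×14×450) = 200.34 kN/bolt; interior L_c = 103 − 33 = 70, R_n = 453.6 kN/bolt. φR_n = 0.75 × (2×200.34 + 4×453.6) = 1661.3 kN.
Block shear: shear path 2×[43+2×103] = 2×249 mm, A_gv = 6972, A_nv = 2×(249 − 2.5×35)×14 = 4522 mm²; tension across gage: (84 − 1×35)×14 = 686 mm². R_n = min(0.6×450×4522, 0.6×345×6972) + 1.0×450×686 = min(1220.9, 1443.2) + 308.7 = 1529.6 kN. φR_n = 0.75 × 1529.6 = 1147.2 kN.
Governing: min(1841.7, 1661.3, 1147.2) = 1147.2 kN → block shear.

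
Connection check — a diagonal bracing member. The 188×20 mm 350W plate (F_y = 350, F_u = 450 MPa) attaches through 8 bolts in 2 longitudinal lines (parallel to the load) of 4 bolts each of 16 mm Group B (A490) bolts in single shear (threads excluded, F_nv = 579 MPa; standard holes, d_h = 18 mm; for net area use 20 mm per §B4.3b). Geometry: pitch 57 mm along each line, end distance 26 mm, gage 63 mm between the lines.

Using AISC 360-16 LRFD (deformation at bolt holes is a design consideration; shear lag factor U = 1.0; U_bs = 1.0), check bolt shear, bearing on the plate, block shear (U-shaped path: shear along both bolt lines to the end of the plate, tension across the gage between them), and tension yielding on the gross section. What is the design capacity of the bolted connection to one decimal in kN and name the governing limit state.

Bolt shear: A_b = π(16)²/4 = 201.06 mm². φR_n = 0.75 × 579 × 201.06 × 8 × 1 = 698.5 kN.
Bearing (20 mm plate, F_u = 450 MPa): end bolts L_c = 26 − 18/2 = 17, R_n = min(1.2×17×20×450, 2.4×16×20×450) = 183.6 kN/bolt; interior L_c = 57 − 18 = 39, R_n = 345.6 kN/bolt. φR_n = 0.75 × (2×183.6 + 6×345.6) = 1830.6 kN.
Block shear: shear path 2×[26+3×57] = 2×197 mm, A_gv = 7880, A_nv = 2×(197 − 3.5×20)×20 = 5080 mm²; tension across gage: (63 − 1×20)×20 = 860 mm². R_n = min(0.6×450×5080, 0.6×350×7880) + 1.0×450×860 = min(1371.6, 1654.8) + 387 = 1758.6 kN. φR_n = 0.75 × 1758.6 = 1319.0 kN.
Tension yield (gross): A_g = 188×20 = 3760 mm². φR_n = 0.90 × 350 × 3760 = 1184.4 kN.
Governing: min(698.5, 1830.6, 1319.0, 1184.4) = 698.5 kN → bolt shear.

698.5 kN (bolt shear governs)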